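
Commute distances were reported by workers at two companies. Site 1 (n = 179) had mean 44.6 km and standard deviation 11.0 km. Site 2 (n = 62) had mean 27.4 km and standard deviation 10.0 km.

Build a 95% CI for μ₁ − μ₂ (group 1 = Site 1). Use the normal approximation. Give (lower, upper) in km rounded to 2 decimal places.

SE₁ = s₁/√n₁ = 11.0/√179 = 0.8222; SE₂ = 10.0/√62 = 1.2700.
Independent samples, unequal variances: SE_diff = √(SE₁² + SE₂²) = √(0.67601284 + 1.6129) = 1.5129.
z* = 1.960, so margin of error = 1.960 × 1.5129 = 2.9653.
Difference in means = 44.6 − 27.4 = 17.2000.
17.2000 ± 2.9653 → (14.23, 20.17).

(14.23, 20.17)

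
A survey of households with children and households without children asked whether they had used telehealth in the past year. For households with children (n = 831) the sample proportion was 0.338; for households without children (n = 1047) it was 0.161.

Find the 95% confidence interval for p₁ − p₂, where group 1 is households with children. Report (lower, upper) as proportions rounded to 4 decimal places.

SE₁ = √(p̂₁(1−p̂₁)/n₁) = √(0.3380·0.6620/831) = 0.01641; SE₂ = √(0.1610·0.8390/1047) = 0.01136.
Independent samples: SE of the difference = √(SE₁² + SE₂²) = √(0.0002692881 + 0.0001290496) = 0.01996.
z* for 95% confidence is 1.960, so the margin of error is 1.960 × 0.01996 = 0.03912.
Point estimate p̂₁ − p̂₂ = 0.3380 − 0.1610 = 0.1770.
0.1770 ± 0.03912 → (0.1379, 0.2161).

(0.1379, 0.2161)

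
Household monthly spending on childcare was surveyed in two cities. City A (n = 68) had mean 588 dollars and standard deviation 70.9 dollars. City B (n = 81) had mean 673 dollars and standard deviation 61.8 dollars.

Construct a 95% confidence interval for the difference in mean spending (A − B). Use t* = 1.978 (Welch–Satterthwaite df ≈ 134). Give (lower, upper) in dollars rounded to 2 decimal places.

(-106.76, -63.24)

SE₁ = s₁/√n₁ = 70.9/√68 = 8.5979; SE₂ = 61.8/√81 = 6.8667.
Independent samples, unequal variances: SE_diff = √(SE₁² + SE₂²) = √(73.92388441 + 47.15156889) = 11.0034.
t* = 1.978, so margin of error = 1.978 × 11.0034 = 21.7647.
Difference in means = 588 − 673 = -85.0000.
-85.0000 ± 21.7647 → (-106.76, -63.24).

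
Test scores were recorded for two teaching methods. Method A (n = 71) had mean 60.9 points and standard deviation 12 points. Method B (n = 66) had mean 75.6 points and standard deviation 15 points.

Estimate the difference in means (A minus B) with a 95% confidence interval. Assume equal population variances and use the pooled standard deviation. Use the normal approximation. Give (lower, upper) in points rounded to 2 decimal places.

Pooled variance s_p² = [70·12² + 65·15²] / (71+66−2) = 183.0000, so s_p = 13.5277.
SE_diff = s_p·√(1/n₁ + 1/n₂) = 13.5277·√(1/71 + 1/66) = 2.3130.
z* = 1.960; margin = 1.960 × 2.3130 = 4.5335.
Difference = 60.9 − 75.6 = -14.7000.
-14.7000 ± 4.5335 → (-19.23, -10.17).

(-19.23, -10.17)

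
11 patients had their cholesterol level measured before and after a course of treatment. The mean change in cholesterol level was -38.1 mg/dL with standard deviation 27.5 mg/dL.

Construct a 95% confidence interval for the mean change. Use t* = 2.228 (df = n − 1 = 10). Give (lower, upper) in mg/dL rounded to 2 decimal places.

This is a matched-pairs design, so SE = s_d/√n = 27.5/√11 = 8.2916.
Margin = 2.228 × 8.2916 = 18.4737; the interval is -38.1 ± 18.4737 = (-56.57, -19.63).

(-56.57, -19.63)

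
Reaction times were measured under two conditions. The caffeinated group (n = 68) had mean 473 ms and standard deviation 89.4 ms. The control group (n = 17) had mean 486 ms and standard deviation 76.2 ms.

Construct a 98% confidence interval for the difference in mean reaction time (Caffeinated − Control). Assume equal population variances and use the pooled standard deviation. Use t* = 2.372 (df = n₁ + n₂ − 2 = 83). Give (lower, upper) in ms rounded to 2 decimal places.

Pooled variance s_p² = [67·89.4² + 16·76.2²] / (68+17−2) = 7570.9778, so s_p = 87.0114.
SE_diff = s_p·√(1/n₁ + 1/n₂) = 87.0114·√(1/68 + 1/17) = 23.5943.
t* = 2.372; margin = 2.372 × 23.5943 = 55.9657.
Difference = 473 − 486 = -13.0000.
-13.0000 ± 55.9657 → (-68.97, 42.97).

(-68.97, 42.97)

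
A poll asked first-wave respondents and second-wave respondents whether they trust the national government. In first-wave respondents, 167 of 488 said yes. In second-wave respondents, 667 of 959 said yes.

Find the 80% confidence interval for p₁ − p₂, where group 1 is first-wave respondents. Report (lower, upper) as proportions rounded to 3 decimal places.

(-0.387, -0.320)

First, p̂₁ = 167/488 = 0.3422; p̂₂ = 667/959 = 0.6955.
The two standard errors are √(0.3422×0.6578/488) = 0.02148 and √(0.6955×0.3045/959) = 0.01486.
Because the samples are independent, SE_diff = √(0.02148² + 0.01486²) = 0.02612.
Using z* = 1.282 for 80%, ME = 1.282 × 0.02612 = 0.03349.
p̂₁ − p̂₂ = -0.3533; interval -0.3533 ± 0.03349 gives (-0.387, -0.320).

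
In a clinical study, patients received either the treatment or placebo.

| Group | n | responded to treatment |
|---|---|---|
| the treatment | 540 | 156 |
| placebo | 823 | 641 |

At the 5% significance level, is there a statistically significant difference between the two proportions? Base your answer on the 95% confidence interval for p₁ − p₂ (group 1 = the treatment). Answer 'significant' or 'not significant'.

p̂₁ = 156/540 = 0.2889 and p̂₂ = 641/823 = 0.7789.
SE₁ = √(p̂₁(1−p̂₁)/n₁) = √(0.2889·0.7111/540) = 0.01950; SE₂ = √(0.7789·0.2211/823) = 0.01447.
Independent samples: SE of the difference = √(SE₁² + SE₂²) = √(0.00038025 + 0.0002093809) = 0.02428.
z* for 95% confidence is 1.960, so the margin of error is 1.960 × 0.02428 = 0.04759.
Point estimate p̂₁ − p̂₂ = 0.2889 − 0.7789 = -0.4900.
-0.4900 ± 0.04759 → (-0.53759, -0.44241).
The interval (-0.53759, -0.44241) does not contain 0, so the difference is significant.

significant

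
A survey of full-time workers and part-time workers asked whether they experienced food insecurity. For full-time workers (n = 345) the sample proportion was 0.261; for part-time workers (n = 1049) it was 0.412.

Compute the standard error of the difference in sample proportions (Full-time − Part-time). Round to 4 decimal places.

SE₁ = √(p̂₁(1−p̂₁)/n₁) = √(0.2610·0.7390/345) = 0.02364; SE₂ = √(0.4120·0.5880/1049) = 0.01520.
Independent samples: SE of the difference = √(SE₁² + SE₂²) = √(0.0005588496 + 0.00023104) = 0.02810.

0.0281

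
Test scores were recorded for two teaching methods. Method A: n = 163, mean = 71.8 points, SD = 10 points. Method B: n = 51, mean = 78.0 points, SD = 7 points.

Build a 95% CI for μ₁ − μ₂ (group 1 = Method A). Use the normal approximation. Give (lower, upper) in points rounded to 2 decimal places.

Standard errors of each mean: 10/√163 = 0.7833 and 7/√51 = 0.9802.
SE(x̄₁ − x̄₂) = √(0.7833² + 0.9802²) = 1.2547 for independent samples with unequal variances.
With z* = 1.960, the margin is 1.960 × 1.2547 = 2.4592.
x̄₁ − x̄₂ = 71.8 − 78.0 = -6.2000; the interval is -6.2000 ± 2.4592 = (-8.66, -3.74).

(-8.66, -3.74)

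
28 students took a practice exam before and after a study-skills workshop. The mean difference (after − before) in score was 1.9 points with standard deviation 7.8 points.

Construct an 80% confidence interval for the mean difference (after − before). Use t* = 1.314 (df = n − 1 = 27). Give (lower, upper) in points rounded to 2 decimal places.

Paired design: SE = s_d/√n = 7.8/√28 = 1.4741.
t* = 1.314; margin of error = 1.314 × 1.4741 = 1.9370.
1.9 ± 1.9370 → (-0.04, 3.84).

(-0.04, 3.84)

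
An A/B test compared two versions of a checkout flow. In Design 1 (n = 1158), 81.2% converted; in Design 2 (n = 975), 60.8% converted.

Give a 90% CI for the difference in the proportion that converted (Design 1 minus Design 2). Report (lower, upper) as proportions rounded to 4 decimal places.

(0.1721, 0.2359)

SE₁ = √(p̂₁(1−p̂₁)/n₁) = √(0.8120·0.1880/1158) = 0.01148; SE₂ = √(0.6080·0.3920/975) = 0.01563.
Independent samples: SE of the difference = √(SE₁² + SE₂²) = √(0.0001317904 + 0.0002442969) = 0.01939.
z* for 90% confidence is 1.645, so the margin of error is 1.645 × 0.01939 = 0.03190.
Point estimate p̂₁ − p̂₂ = 0.8120 − 0.6080 = 0.2040.
0.2040 ± 0.03190 → (0.1721, 0.2359).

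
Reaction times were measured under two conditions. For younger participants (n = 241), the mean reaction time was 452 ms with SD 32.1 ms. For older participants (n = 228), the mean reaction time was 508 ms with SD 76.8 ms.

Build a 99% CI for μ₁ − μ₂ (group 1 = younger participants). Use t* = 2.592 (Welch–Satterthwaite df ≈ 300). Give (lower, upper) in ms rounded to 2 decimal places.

SE₁ = s₁/√n₁ = 32.1/√241 = 2.0677; SE₂ = 76.8/√228 = 5.0862.
Independent samples, unequal variances: SE_diff = √(SE₁² + SE₂²) = √(4.27538329 + 25.86943044) = 5.4904.
t* = 2.592, so margin of error = 2.592 × 5.4904 = 14.2311.
Difference in means = 452 − 508 = -56.0000.
-56.0000 ± 14.2311 → (-70.23, -41.77).

(-70.23, -41.77)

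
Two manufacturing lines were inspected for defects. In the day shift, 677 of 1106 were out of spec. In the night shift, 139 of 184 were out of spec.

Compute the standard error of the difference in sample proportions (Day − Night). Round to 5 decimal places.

First, p̂₁ = 677/1106 = 0.6121; p̂₂ = 139/184 = 0.7554.
The two standard errors are √(0.6121×0.3879/1106) = 0.01465 and √(0.7554×0.2446/184) = 0.03169.
Because the samples are independent, SE_diff = √(0.01465² + 0.03169²) = 0.03491.

0.03491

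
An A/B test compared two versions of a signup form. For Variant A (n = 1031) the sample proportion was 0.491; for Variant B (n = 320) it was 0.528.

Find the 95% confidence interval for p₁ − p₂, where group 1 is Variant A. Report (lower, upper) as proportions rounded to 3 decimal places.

(-0.100, 0.026)

The two standard errors are √(0.4910×0.5090/1031) = 0.01557 and √(0.5280×0.4720/320) = 0.02791.
Because the samples are independent, SE_diff = √(0.01557² + 0.02791²) = 0.03196.
Using z* = 1.960 for 95%, ME = 1.960 × 0.03196 = 0.06264.
p̂₁ − p̂₂ = -0.0370; interval -0.0370 ± 0.06264 gives (-0.100, 0.026).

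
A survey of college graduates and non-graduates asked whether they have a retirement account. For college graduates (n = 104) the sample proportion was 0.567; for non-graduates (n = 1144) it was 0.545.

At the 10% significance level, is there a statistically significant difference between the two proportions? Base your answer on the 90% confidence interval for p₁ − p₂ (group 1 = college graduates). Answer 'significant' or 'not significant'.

Each SE is √(p̂(1−p̂)/n): √(0.5670·0.4330/104) = 0.04859 and √(0.5450·0.4550/1144) = 0.01472.
SE(p̂₁ − p̂₂) = √(SE₁² + SE₂²) = √(0.0023609881 + 0.0002166784) = 0.05077, since the two samples are independent.
At 90% confidence z* = 1.645; margin = 1.645 × 0.05077 = 0.08352.
The difference is 0.5670 − 0.5450 = 0.0220, so the interval is 0.0220 ± 0.08352 = (-0.06152, 0.10552).
The interval (-0.06152, 0.10552) contains 0, so the difference is not significant.

not significant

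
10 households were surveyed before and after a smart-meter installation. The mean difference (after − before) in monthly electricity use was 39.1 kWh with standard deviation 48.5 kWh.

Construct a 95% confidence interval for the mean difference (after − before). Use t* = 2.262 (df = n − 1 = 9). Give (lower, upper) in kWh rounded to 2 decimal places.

(4.41, 73.79)

Paired design: SE = s_d/√n = 48.5/√10 = 15.3370.
t* = 2.262; margin of error = 2.262 × 15.3370 = 34.6923.
39.1 ± 34.6923 → (4.41, 73.79).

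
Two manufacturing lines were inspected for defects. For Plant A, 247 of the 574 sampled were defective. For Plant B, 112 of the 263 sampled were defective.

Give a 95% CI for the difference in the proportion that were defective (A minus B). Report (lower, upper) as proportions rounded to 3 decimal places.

p̂₁ = 247/574 = 0.4303 and p̂₂ = 112/263 = 0.4259.
SE₁ = √(p̂₁(1−p̂₁)/n₁) = √(0.4303·0.5697/574) = 0.02067; SE₂ = √(0.4259·0.5741/263) = 0.03049.
Independent samples: SE of the difference = √(SE₁² + SE₂²) = √(0.0004272489 + 0.0009296401) = 0.03684.
z* for 95% confidence is 1.960, so the margin of error is 1.960 × 0.03684 = 0.07221.
Point estimate p̂₁ − p̂₂ = 0.4303 − 0.4259 = 0.0044.
0.0044 ± 0.07221 → (-0.068, 0.077).

(-0.068, 0.077)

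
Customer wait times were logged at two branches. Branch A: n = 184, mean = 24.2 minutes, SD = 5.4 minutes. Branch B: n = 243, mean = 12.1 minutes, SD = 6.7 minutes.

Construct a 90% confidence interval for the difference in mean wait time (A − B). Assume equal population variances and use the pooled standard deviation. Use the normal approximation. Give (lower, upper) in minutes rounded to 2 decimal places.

(11.11, 13.09)

s_p = √[((n₁−1)s₁² + (n₂−1)s₂²)/(n₁+n₂−2)] = √[(183·5.4² + 242·6.7²)/425] = 6.1739.
SE = 6.1739·√(1/184 + 1/243) = 0.6033.
With z* = 1.645, margin = 1.645 × 0.6033 = 0.9924.
x̄₁ − x̄₂ = 24.2 − 12.1 = 12.1000; interval 12.1000 ± 0.9924 = (11.11, 13.09).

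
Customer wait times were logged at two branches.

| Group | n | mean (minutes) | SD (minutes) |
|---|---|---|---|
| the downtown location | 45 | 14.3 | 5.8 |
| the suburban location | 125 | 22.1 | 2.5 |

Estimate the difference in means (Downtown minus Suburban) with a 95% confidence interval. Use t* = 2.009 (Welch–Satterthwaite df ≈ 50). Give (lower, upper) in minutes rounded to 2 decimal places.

SE₁ = s₁/√n₁ = 5.8/√45 = 0.8646; SE₂ = 2.5/√125 = 0.2236.
Independent samples, unequal variances: SE_diff = √(SE₁² + SE₂²) = √(0.74753316 + 0.04999696) = 0.8930.
t* = 2.009, so margin of error = 2.009 × 0.8930 = 1.7940.
Difference in means = 14.3 − 22.1 = -7.8000.
-7.8000 ± 1.7940 → (-9.59, -6.01).

(-9.59, -6.01)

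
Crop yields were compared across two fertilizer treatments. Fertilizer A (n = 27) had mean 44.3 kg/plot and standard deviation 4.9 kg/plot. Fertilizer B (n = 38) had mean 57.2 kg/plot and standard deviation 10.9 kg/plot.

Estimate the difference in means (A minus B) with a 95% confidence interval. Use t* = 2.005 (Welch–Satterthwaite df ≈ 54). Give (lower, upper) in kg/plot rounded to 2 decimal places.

(-16.92, -8.88)

SE₁ = s₁/√n₁ = 4.9/√27 = 0.9430; SE₂ = 10.9/√38 = 1.7682.
Independent samples, unequal variances: SE_diff = √(SE₁² + SE₂²) = √(0.889249 + 3.12653124) = 2.0039.
t* = 2.005, so margin of error = 2.005 × 2.0039 = 4.0178.
Difference in means = 44.3 − 57.2 = -12.9000.
-12.9000 ± 4.0178 → (-16.92, -8.88).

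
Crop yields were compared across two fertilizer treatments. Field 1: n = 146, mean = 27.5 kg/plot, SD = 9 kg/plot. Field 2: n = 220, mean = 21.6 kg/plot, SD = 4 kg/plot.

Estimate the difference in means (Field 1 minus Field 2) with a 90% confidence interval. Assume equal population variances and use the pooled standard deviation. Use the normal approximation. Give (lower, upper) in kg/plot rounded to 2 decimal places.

(4.76, 7.04)

s_p = √[((n₁−1)s₁² + (n₂−1)s₂²)/(n₁+n₂−2)] = √[(145·9² + 219·4²)/364] = 6.4725.
SE = 6.4725·√(1/146 + 1/220) = 0.6909.
With z* = 1.645, margin = 1.645 × 0.6909 = 1.1365.
x̄₁ − x̄₂ = 27.5 − 21.6 = 5.9000; interval 5.9000 ± 1.1365 = (4.76, 7.04).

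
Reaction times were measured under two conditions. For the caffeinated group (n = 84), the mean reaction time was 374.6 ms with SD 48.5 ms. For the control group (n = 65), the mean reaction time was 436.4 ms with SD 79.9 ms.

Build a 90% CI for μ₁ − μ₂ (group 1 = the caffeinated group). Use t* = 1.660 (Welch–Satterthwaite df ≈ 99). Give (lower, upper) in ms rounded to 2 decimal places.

Standard errors of each mean: 48.5/√84 = 5.2918 and 79.9/√65 = 9.9104.
SE(x̄₁ − x̄₂) = √(5.2918² + 9.9104²) = 11.2347 for independent samples with unequal variances.
With t* = 1.660, the margin is 1.660 × 11.2347 = 18.6496.
x̄₁ − x̄₂ = 374.6 − 436.4 = -61.8000; the interval is -61.8000 ± 18.6496 = (-80.45, -43.15).

(-80.45, -43.15)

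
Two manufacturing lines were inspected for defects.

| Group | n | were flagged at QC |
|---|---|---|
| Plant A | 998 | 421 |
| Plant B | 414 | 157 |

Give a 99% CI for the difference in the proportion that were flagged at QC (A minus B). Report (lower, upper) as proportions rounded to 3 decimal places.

Sample proportions: 421/998 = 0.4218, 157/414 = 0.3792.
Each SE is √(p̂(1−p̂)/n): √(0.4218·0.5782/998) = 0.01563 and √(0.3792·0.6208/414) = 0.02385.
SE(p̂₁ − p̂₂) = √(SE₁² + SE₂²) = √(0.0002442969 + 0.0005688225) = 0.02852, since the two samples are independent.
At 99% confidence z* = 2.576; margin = 2.576 × 0.02852 = 0.07347.
The difference is 0.4218 − 0.3792 = 0.0426, so the interval is 0.0426 ± 0.07347 = (-0.031, 0.116).

(-0.031, 0.116)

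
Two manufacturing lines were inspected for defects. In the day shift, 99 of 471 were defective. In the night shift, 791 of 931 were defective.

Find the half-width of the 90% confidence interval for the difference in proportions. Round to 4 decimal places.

p̂₁ = 99/471 = 0.2102 and p̂₂ = 791/931 = 0.8496.
SE₁ = √(p̂₁(1−p̂₁)/n₁) = √(0.2102·0.7898/471) = 0.01877; SE₂ = √(0.8496·0.1504/931) = 0.01172.
Independent samples: SE of the difference = √(SE₁² + SE₂²) = √(0.0003523129 + 0.0001373584) = 0.02213.
z* for 90% confidence is 1.645, so the margin of error is 1.645 × 0.02213 = 0.03640.

0.0364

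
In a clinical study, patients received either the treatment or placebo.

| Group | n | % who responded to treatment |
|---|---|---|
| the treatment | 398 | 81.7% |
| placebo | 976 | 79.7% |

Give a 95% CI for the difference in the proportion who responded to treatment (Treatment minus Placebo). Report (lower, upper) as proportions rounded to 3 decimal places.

SE₁ = √(p̂₁(1−p̂₁)/n₁) = √(0.8170·0.1830/398) = 0.01938; SE₂ = √(0.7970·0.2030/976) = 0.01288.
Independent samples: SE of the difference = √(SE₁² + SE₂²) = √(0.0003755844 + 0.0001658944) = 0.02327.
z* for 95% confidence is 1.960, so the margin of error is 1.960 × 0.02327 = 0.04561.
Point estimate p̂₁ − p̂₂ = 0.8170 − 0.7970 = 0.0200.
0.0200 ± 0.04561 → (-0.026, 0.066).

(-0.026, 0.066)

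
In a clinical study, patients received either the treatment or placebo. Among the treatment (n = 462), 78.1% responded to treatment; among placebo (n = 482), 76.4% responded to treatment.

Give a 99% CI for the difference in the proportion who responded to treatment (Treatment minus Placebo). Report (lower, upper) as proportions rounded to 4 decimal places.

(-0.0533, 0.0873)

SE₁ = √(p̂₁(1−p̂₁)/n₁) = √(0.7810·0.2190/462) = 0.01924; SE₂ = √(0.7640·0.2360/482) = 0.01934.
Independent samples: SE of the difference = √(SE₁² + SE₂²) = √(0.0003701776 + 0.0003740356) = 0.02728.
z* for 99% confidence is 2.576, so the margin of error is 2.576 × 0.02728 = 0.07027.
Point estimate p̂₁ − p̂₂ = 0.7810 − 0.7640 = 0.0170.
0.0170 ± 0.07027 → (-0.0533, 0.0873).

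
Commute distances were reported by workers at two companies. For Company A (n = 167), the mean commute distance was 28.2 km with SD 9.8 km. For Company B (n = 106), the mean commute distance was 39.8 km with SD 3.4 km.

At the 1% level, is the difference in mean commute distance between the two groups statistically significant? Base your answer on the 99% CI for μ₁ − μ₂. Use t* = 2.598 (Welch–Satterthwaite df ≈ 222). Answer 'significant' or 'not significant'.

SE₁ = s₁/√n₁ = 9.8/√167 = 0.7583; SE₂ = 3.4/√106 = 0.3302.
Independent samples, unequal variances: SE_diff = √(SE₁² + SE₂²) = √(0.57501889 + 0.10903204) = 0.8271.
t* = 2.598, so margin of error = 2.598 × 0.8271 = 2.1488.
Difference in means = 28.2 − 39.8 = -11.6000.
-11.6000 ± 2.1488 → (-13.7488, -9.4512).
The interval (-13.7488, -9.4512) does not contain 0, so the difference is significant.

significant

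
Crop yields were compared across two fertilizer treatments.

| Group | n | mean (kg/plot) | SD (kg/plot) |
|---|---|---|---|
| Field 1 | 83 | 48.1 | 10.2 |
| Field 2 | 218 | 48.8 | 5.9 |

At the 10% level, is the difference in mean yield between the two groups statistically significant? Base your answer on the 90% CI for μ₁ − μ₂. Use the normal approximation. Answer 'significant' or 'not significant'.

Standard errors of each mean: 10.2/√83 = 1.1196 and 5.9/√218 = 0.3996.
SE(x̄₁ − x̄₂) = √(1.1196² + 0.3996²) = 1.1888 for independent samples with unequal variances.
With z* = 1.645, the margin is 1.645 × 1.1888 = 1.9556.
x̄₁ − x̄₂ = 48.1 − 48.8 = -0.7000; the interval is -0.7000 ± 1.9556 = (-2.6556, 1.2556).
The interval (-2.6556, 1.2556) contains 0, so the difference is not significant.

not significant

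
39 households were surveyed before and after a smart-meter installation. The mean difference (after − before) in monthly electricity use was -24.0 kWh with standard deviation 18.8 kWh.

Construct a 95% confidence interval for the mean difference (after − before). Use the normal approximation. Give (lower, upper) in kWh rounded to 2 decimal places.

Paired design: SE = s_d/√n = 18.8/√39 = 3.0104.
z* = 1.960; margin of error = 1.960 × 3.0104 = 5.9004.
-24.0 ± 5.9004 → (-29.90, -18.10).

(-29.90, -18.10)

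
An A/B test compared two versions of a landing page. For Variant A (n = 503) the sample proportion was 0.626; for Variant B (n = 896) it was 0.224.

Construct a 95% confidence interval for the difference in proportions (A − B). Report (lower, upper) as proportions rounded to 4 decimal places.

SE₁ = √(p̂₁(1−p̂₁)/n₁) = √(0.6260·0.3740/503) = 0.02157; SE₂ = √(0.2240·0.7760/896) = 0.01393.
Independent samples: SE of the difference = √(SE₁² + SE₂²) = √(0.0004652649 + 0.0001940449) = 0.02568.
z* for 95% confidence is 1.960, so the margin of error is 1.960 × 0.02568 = 0.05033.
Point estimate p̂₁ − p̂₂ = 0.6260 − 0.2240 = 0.4020.
0.4020 ± 0.05033 → (0.3517, 0.4523).

(0.3517, 0.4523)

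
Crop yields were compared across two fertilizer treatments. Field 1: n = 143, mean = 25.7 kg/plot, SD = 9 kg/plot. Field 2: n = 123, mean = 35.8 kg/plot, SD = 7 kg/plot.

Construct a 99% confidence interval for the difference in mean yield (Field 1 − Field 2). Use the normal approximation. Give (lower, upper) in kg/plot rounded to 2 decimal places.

Per-group SEs: s₁/√n₁ = 9/√143 = 0.7526, s₂/√n₂ = 7/√123 = 0.6312.
Unpooled SE of the difference: √(0.56640676 + 0.39841344) = 0.9823.
Margin of error = z* · SE = 2.576 × 0.9823 = 2.5304.
x̄₁ − x̄₂ = 25.7 − 35.8 = -10.1000.
CI: -10.1000 ± 2.5304 = (-12.63, -7.57).

(-12.63, -7.57)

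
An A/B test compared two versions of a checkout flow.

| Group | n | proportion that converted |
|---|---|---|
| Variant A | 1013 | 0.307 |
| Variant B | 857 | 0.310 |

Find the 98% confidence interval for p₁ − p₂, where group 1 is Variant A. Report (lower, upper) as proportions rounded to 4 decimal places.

(-0.0529, 0.0469)

Each SE is √(p̂(1−p̂)/n): √(0.3070·0.6930/1013) = 0.01449 and √(0.3100·0.6900/857) = 0.01580.
SE(p̂₁ − p̂₂) = √(SE₁² + SE₂²) = √(0.0002099601 + 0.00024964) = 0.02144, since the two samples are independent.
At 98% confidence z* = 2.326; margin = 2.326 × 0.02144 = 0.04987.
The difference is 0.3070 − 0.3100 = -0.0030, so the interval is -0.0030 ± 0.04987 = (-0.0529, 0.0469).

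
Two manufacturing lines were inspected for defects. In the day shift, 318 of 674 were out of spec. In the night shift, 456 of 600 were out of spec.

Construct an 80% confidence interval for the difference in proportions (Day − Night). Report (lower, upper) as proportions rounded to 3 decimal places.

(-0.321, -0.255)

First, p̂₁ = 318/674 = 0.4718; p̂₂ = 456/600 = 0.7600.
The two standard errors are √(0.4718×0.5282/674) = 0.01923 and √(0.7600×0.2400/600) = 0.01744.
Because the samples are independent, SE_diff = √(0.01923² + 0.01744²) = 0.02596.
Using z* = 1.282 for 80%, ME = 1.282 × 0.02596 = 0.03328.
p̂₁ − p̂₂ = -0.2882; interval -0.2882 ± 0.03328 gives (-0.321, -0.255).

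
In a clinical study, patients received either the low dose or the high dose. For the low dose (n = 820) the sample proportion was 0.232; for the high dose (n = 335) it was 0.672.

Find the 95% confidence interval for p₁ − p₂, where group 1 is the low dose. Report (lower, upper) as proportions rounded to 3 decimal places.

SE₁ = √(p̂₁(1−p̂₁)/n₁) = √(0.2320·0.7680/820) = 0.01474; SE₂ = √(0.6720·0.3280/335) = 0.02565.
Independent samples: SE of the difference = √(SE₁² + SE₂²) = √(0.0002172676 + 0.0006579225) = 0.02958.
z* for 95% confidence is 1.960, so the margin of error is 1.960 × 0.02958 = 0.05798.
Point estimate p̂₁ − p̂₂ = 0.2320 − 0.6720 = -0.4400.
-0.4400 ± 0.05798 → (-0.498, -0.382).

(-0.498, -0.382)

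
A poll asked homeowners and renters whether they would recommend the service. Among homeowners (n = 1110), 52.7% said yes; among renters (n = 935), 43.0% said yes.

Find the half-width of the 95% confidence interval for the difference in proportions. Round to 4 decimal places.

0.0432

Each SE is √(p̂(1−p̂)/n): √(0.5270·0.4730/1110) = 0.01499 and √(0.4300·0.5700/935) = 0.01619.
SE(p̂₁ − p̂₂) = √(SE₁² + SE₂²) = √(0.0002247001 + 0.0002621161) = 0.02206, since the two samples are independent.
At 95% confidence z* = 1.960; margin = 1.960 × 0.02206 = 0.04324.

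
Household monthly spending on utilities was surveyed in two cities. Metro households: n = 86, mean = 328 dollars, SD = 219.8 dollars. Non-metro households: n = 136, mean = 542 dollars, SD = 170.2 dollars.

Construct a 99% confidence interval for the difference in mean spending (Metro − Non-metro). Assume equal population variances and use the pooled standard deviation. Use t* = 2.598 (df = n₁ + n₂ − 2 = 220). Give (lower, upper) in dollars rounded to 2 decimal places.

Pooled variance s_p² = [85·219.8² + 135·170.2²] / (86+136−2) = 36441.8582, so s_p = 190.8975.
SE_diff = s_p·√(1/n₁ + 1/n₂) = 190.8975·√(1/86 + 1/136) = 26.3001.
t* = 2.598; margin = 2.598 × 26.3001 = 68.3277.
Difference = 328 − 542 = -214.0000.
-214.0000 ± 68.3277 → (-282.33, -145.67).

(-282.33, -145.67)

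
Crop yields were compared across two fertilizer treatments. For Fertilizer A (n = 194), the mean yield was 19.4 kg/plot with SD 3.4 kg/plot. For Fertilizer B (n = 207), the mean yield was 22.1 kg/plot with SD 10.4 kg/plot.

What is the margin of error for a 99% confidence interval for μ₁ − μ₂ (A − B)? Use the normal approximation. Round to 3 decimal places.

SE₁ = s₁/√n₁ = 3.4/√194 = 0.2441; SE₂ = 10.4/√207 = 0.7228.
Independent samples, unequal variances: SE_diff = √(SE₁² + SE₂²) = √(0.05958481 + 0.52243984) = 0.7629.
z* = 2.576, so margin of error = 2.576 × 0.7629 = 1.9652.

1.965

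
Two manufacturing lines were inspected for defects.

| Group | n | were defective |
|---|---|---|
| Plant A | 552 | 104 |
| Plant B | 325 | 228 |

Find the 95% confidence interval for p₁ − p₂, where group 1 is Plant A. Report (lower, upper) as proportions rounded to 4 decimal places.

First, p̂₁ = 104/552 = 0.1884; p̂₂ = 228/325 = 0.7015.
The two standard errors are √(0.1884×0.8116/552) = 0.01664 and √(0.7015×0.2985/325) = 0.02538.
Because the samples are independent, SE_diff = √(0.01664² + 0.02538²) = 0.03035.
Using z* = 1.960 for 95%, ME = 1.960 × 0.03035 = 0.05949.
p̂₁ − p̂₂ = -0.5131; interval -0.5131 ± 0.05949 gives (-0.5726, -0.4536).

(-0.5726, -0.4536)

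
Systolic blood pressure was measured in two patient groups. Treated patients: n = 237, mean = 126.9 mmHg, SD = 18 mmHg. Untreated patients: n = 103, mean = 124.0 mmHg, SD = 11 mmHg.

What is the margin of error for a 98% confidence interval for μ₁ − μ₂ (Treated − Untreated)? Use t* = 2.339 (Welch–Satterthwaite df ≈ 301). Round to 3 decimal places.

Standard errors of each mean: 18/√237 = 1.1692 and 11/√103 = 1.0839.
SE(x̄₁ − x̄₂) = √(1.1692² + 1.0839²) = 1.5943 for independent samples with unequal variances.
With t* = 2.339, the margin is 2.339 × 1.5943 = 3.7291.

3.729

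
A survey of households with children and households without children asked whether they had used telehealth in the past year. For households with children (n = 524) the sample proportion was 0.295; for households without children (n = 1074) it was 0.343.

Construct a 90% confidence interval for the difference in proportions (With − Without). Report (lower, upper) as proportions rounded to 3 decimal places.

(-0.089, -0.007)

The two standard errors are √(0.2950×0.7050/524) = 0.01992 and √(0.3430×0.6570/1074) = 0.01449.
Because the samples are independent, SE_diff = √(0.01992² + 0.01449²) = 0.02463.
Using z* = 1.645 for 90%, ME = 1.645 × 0.02463 = 0.04052.
p̂₁ − p̂₂ = -0.0480; interval -0.0480 ± 0.04052 gives (-0.089, -0.007).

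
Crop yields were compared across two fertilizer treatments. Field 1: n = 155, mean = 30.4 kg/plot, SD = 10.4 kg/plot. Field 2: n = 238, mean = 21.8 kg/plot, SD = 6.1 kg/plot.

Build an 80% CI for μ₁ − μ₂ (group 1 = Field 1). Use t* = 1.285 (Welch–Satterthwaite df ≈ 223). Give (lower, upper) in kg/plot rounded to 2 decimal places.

SE₁ = s₁/√n₁ = 10.4/√155 = 0.8353; SE₂ = 6.1/√238 = 0.3954.
Independent samples, unequal variances: SE_diff = √(SE₁² + SE₂²) = √(0.69772609 + 0.15634116) = 0.9242.
t* = 1.285, so margin of error = 1.285 × 0.9242 = 1.1876.
Difference in means = 30.4 − 21.8 = 8.6000.
8.6000 ± 1.1876 → (7.41, 9.79).

(7.41, 9.79)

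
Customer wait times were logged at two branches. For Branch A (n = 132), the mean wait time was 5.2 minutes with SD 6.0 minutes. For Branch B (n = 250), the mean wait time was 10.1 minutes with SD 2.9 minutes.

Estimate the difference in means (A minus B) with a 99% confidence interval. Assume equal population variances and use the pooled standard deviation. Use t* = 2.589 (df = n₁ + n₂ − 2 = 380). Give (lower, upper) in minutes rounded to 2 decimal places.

s_p = √[((n₁−1)s₁² + (n₂−1)s₂²)/(n₁+n₂−2)] = √[(131·6.0² + 249·2.9²)/380] = 4.2334.
SE = 4.2334·√(1/132 + 1/250) = 0.4555.
With t* = 2.589, margin = 2.589 × 0.4555 = 1.1793.
x̄₁ − x̄₂ = 5.2 − 10.1 = -4.9000; interval -4.9000 ± 1.1793 = (-6.08, -3.72).

(-6.08, -3.72)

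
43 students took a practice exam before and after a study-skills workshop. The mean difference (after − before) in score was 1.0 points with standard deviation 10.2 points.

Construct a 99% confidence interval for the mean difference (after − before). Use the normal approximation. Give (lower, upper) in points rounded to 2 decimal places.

(-3.01, 5.01)

This is a matched-pairs design, so SE = s_d/√n = 10.2/√43 = 1.5555.
Margin = 2.576 × 1.5555 = 4.0070; the interval is 1.0 ± 4.0070 = (-3.01, 5.01).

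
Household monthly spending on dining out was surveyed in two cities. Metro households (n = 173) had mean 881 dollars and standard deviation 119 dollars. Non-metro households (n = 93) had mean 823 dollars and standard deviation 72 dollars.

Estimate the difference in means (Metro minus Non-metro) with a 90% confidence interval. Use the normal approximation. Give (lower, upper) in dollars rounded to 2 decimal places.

Per-group SEs: s₁/√n₁ = 119/√173 = 9.0474, s₂/√n₂ = 72/√93 = 7.4661.
Unpooled SE of the difference: √(81.85544676 + 55.74264921) = 11.7302.
Margin of error = z* · SE = 1.645 × 11.7302 = 19.2962.
x̄₁ − x̄₂ = 881 − 823 = 58.0000.
CI: 58.0000 ± 19.2962 = (38.70, 77.30).

(38.70, 77.30)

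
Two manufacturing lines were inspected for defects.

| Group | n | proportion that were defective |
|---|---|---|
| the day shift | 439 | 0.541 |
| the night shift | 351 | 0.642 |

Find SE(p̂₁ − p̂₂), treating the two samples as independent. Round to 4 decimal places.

0.0349

Each SE is √(p̂(1−p̂)/n): √(0.5410·0.4590/439) = 0.02378 and √(0.6420·0.3580/351) = 0.02559.
SE(p̂₁ − p̂₂) = √(SE₁² + SE₂²) = √(0.0005654884 + 0.0006548481) = 0.03493, since the two samples are independent.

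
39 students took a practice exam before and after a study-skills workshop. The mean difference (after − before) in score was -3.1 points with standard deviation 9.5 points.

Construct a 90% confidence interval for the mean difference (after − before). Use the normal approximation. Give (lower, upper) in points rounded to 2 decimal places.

(-5.60, -0.60)

This is a matched-pairs design, so SE = s_d/√n = 9.5/√39 = 1.5212.
Margin = 1.645 × 1.5212 = 2.5024; the interval is -3.1 ± 2.5024 = (-5.60, -0.60).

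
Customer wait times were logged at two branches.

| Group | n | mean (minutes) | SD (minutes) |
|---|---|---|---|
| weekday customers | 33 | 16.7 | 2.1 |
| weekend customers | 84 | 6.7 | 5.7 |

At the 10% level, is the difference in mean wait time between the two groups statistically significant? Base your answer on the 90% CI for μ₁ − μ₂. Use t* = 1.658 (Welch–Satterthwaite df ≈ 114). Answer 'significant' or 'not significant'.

significant

Per-group SEs: s₁/√n₁ = 2.1/√33 = 0.3656, s₂/√n₂ = 5.7/√84 = 0.6219.
Unpooled SE of the difference: √(0.13366336 + 0.38675961) = 0.7214.
Margin of error = t* · SE = 1.658 × 0.7214 = 1.1961.
x̄₁ − x̄₂ = 16.7 − 6.7 = 10.0000.
CI: 10.0000 ± 1.1961 = (8.8039, 11.1961).
The interval (8.8039, 11.1961) does not contain 0, so the difference is significant.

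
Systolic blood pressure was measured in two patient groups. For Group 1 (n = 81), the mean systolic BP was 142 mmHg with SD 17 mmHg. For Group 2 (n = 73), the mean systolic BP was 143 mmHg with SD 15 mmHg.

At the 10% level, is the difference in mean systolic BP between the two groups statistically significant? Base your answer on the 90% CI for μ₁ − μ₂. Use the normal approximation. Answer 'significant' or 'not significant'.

not significant

Standard errors of each mean: 17/√81 = 1.8889 and 15/√73 = 1.7556.
SE(x̄₁ − x̄₂) = √(1.8889² + 1.7556²) = 2.5788 for independent samples with unequal variances.
With z* = 1.645, the margin is 1.645 × 2.5788 = 4.2421.
x̄₁ − x̄₂ = 142 − 143 = -1.0000; the interval is -1.0000 ± 4.2421 = (-5.2421, 3.2421).
The interval (-5.2421, 3.2421) contains 0, so the difference is not significant.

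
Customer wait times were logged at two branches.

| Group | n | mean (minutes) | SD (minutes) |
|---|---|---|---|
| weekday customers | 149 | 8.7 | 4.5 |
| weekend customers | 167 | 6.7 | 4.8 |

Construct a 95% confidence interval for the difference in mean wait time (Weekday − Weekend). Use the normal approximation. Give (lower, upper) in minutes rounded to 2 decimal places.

(0.97, 3.03)

Per-group SEs: s₁/√n₁ = 4.5/√149 = 0.3687, s₂/√n₂ = 4.8/√167 = 0.3714.
Unpooled SE of the difference: √(0.13593969 + 0.13793796) = 0.5233.
Margin of error = z* · SE = 1.960 × 0.5233 = 1.0257.
x̄₁ − x̄₂ = 8.7 − 6.7 = 2.0000.
CI: 2.0000 ± 1.0257 = (0.97, 3.03).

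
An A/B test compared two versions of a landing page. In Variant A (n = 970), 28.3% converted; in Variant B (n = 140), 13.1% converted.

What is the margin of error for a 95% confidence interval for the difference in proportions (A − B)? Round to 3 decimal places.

0.063

The two standard errors are √(0.2830×0.7170/970) = 0.01446 and √(0.1310×0.8690/140) = 0.02852.
Because the samples are independent, SE_diff = √(0.01446² + 0.02852²) = 0.03198.
Using z* = 1.960 for 95%, ME = 1.960 × 0.03198 = 0.06268.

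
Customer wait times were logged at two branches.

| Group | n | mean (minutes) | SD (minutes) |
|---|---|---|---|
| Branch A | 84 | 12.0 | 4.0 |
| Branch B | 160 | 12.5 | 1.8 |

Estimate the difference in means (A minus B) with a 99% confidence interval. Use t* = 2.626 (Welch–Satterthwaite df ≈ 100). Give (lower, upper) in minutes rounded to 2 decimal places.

(-1.71, 0.71)

SE₁ = s₁/√n₁ = 4.0/√84 = 0.4364; SE₂ = 1.8/√160 = 0.1423.
Independent samples, unequal variances: SE_diff = √(SE₁² + SE₂²) = √(0.19044496 + 0.02024929) = 0.4590.
t* = 2.626, so margin of error = 2.626 × 0.4590 = 1.2053.
Difference in means = 12.0 − 12.5 = -0.5000.
-0.5000 ± 1.2053 → (-1.71, 0.71).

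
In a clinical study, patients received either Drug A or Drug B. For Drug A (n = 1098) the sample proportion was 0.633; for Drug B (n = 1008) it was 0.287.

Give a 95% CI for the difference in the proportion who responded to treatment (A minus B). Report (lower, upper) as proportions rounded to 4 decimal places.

(0.3061, 0.3859)

The two standard errors are √(0.6330×0.3670/1098) = 0.01455 and √(0.2870×0.7130/1008) = 0.01425.
Because the samples are independent, SE_diff = √(0.01455² + 0.01425²) = 0.02037.
Using z* = 1.960 for 95%, ME = 1.960 × 0.02037 = 0.03993.
p̂₁ − p̂₂ = 0.3460; interval 0.3460 ± 0.03993 gives (0.3061, 0.3859).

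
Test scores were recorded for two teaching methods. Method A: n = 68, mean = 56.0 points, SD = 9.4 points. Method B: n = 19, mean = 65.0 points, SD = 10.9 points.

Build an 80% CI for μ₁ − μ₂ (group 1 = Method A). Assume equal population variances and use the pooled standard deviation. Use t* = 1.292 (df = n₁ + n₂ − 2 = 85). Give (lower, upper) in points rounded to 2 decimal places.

(-12.26, -5.74)

Pooled variance s_p² = [67·9.4² + 18·10.9²] / (68+19−2) = 94.8082, so s_p = 9.7370.
SE_diff = s_p·√(1/n₁ + 1/n₂) = 9.7370·√(1/68 + 1/19) = 2.5267.
t* = 1.292; margin = 1.292 × 2.5267 = 3.2645.
Difference = 56.0 − 65.0 = -9.0000.
-9.0000 ± 3.2645 → (-12.26, -5.74).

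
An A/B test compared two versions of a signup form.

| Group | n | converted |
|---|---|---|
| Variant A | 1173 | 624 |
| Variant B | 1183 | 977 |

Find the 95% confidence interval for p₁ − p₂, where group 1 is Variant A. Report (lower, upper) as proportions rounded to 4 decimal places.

p̂₁ = 624/1173 = 0.5320 and p̂₂ = 977/1183 = 0.8259.
SE₁ = √(p̂₁(1−p̂₁)/n₁) = √(0.5320·0.4680/1173) = 0.01457; SE₂ = √(0.8259·0.1741/1183) = 0.01102.
Independent samples: SE of the difference = √(SE₁² + SE₂²) = √(0.0002122849 + 0.0001214404) = 0.01827.
z* for 95% confidence is 1.960, so the margin of error is 1.960 × 0.01827 = 0.03581.
Point estimate p̂₁ − p̂₂ = 0.5320 − 0.8259 = -0.2939.
-0.2939 ± 0.03581 → (-0.3297, -0.2581).

(-0.3297, -0.2581)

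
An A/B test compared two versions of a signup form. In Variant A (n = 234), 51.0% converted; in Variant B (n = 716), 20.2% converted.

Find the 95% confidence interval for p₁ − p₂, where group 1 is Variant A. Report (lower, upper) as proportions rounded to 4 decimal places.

SE₁ = √(p̂₁(1−p̂₁)/n₁) = √(0.5100·0.4900/234) = 0.03268; SE₂ = √(0.2020·0.7980/716) = 0.01500.
Independent samples: SE of the difference = √(SE₁² + SE₂²) = √(0.0010679824 + 0.000225) = 0.03596.
z* for 95% confidence is 1.960, so the margin of error is 1.960 × 0.03596 = 0.07048.
Point estimate p̂₁ − p̂₂ = 0.5100 − 0.2020 = 0.3080.
0.3080 ± 0.07048 → (0.2375, 0.3785).

(0.2375, 0.3785)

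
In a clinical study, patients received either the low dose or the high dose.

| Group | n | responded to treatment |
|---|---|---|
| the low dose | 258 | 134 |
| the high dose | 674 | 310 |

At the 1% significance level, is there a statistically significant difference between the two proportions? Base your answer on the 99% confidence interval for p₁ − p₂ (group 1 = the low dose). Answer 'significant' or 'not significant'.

not significant

Sample proportions: 134/258 = 0.5194, 310/674 = 0.4599.
Each SE is √(p̂(1−p̂)/n): √(0.5194·0.4806/258) = 0.03111 and √(0.4599·0.5401/674) = 0.01920.
SE(p̂₁ − p̂₂) = √(SE₁² + SE₂²) = √(0.0009678321 + 0.00036864) = 0.03656, since the two samples are independent.
At 99% confidence z* = 2.576; margin = 2.576 × 0.03656 = 0.09418.
The difference is 0.5194 − 0.4599 = 0.0595, so the interval is 0.0595 ± 0.09418 = (-0.03468, 0.15368).
The interval (-0.03468, 0.15368) contains 0, so the difference is not significant.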